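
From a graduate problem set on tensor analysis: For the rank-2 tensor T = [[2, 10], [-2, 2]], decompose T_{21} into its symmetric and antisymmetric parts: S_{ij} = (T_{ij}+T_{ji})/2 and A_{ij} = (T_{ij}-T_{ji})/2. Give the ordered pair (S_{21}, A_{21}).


T_{21} = -2
T_{12} = 10
S_{21} = (-2 + 10)/2 = 8/2 = 4
A_{21} = (-2 - 10)/2 = -12/2 = -6
Check: S + A = 4 + -6 = -2 = T_{21}.

(4, -6)


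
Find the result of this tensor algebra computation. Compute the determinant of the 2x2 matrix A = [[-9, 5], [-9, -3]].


For a 2x2 matrix [[a, b], [c, d]], det = a*d - b*c.
a = -9, b = 5, c = -9, d = -3
a*d = -9 * -3 = 27
b*c = 5 * -9 = -45
det = 27 - -45 = 72

72


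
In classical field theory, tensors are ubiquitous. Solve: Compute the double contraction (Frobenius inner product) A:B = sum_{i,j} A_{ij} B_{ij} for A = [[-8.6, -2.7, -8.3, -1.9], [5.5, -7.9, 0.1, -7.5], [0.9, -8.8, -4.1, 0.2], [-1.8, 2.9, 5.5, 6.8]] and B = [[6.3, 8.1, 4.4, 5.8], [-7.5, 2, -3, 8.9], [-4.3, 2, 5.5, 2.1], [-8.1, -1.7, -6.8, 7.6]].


A:B = sum over all i,j of A_{ij} * B_{ij}.
Row 1: -8.6*6.3=-54.18, -2.7*8.1=-21.87, -8.3*4.4=-36.52, -1.9*5.8=-11.02 => row sum = -123.59
Row 2: 5.5*-7.5=-41.25, -7.9*2=-15.8, 0.1*-3=-0.3, -7.5*8.9=-66.75 => row sum = -124.1
Row 3: 0.9*-4.3=-3.87, -8.8*2=-17.6, -4.1*5.5=-22.55, 0.2*2.1=0.42 => row sum = -43.6
Row 4: -1.8*-8.1=14.58, 2.9*-1.7=-4.93, 5.5*-6.8=-37.4, 6.8*7.6=51.68 => row sum = 23.93
Total = -123.59 + -124.1 + -43.6 + 23.93 = -267.36

-267.36


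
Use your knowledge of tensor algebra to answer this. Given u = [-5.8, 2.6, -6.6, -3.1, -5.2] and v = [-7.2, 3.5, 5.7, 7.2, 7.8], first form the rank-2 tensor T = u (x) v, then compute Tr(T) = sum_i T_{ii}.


The outer product gives T_{ij} = u_i v_j.
The trace (contraction) is Tr(T) = sum_i T_{ii} = sum_i u_i v_i.
Diagonal entries:
T_{11} = u_1 * v_1 = -5.8 * -7.2 = 41.76
T_{22} = u_2 * v_2 = 2.6 * 3.5 = 9.1
T_{33} = u_3 * v_3 = -6.6 * 5.7 = -37.62
T_{44} = u_4 * v_4 = -3.1 * 7.2 = -22.32
T_{55} = u_5 * v_5 = -5.2 * 7.8 = -40.56
Tr(T) = 41.76 + 9.1 + -37.62 + -22.32 + -40.56 = -49.64

-49.64


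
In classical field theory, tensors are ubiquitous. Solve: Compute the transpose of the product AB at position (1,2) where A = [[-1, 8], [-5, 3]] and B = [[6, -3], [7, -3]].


(AB)^T_{ij} = (AB)_{ji} = sum_k A_{jk} B_{ki}.
For i=1, j=2 we need (AB)_{21}:
A_{21} * B_{11} = -5 * 6 = -30
A_{22} * B_{21} = 3 * 7 = 21
Sum = -30 + 21 = -9

-9


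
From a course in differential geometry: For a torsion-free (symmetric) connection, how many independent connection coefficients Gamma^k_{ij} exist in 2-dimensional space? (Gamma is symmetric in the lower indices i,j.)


Christoffel symbols Gamma^k_{ij} are symmetric in i,j, so there are d * d(d+1)/2 independent symbols.
d = 2
d(d+1)/2 = 2 * 3 / 2 = 3
Total = 2 * 3 = 6

6


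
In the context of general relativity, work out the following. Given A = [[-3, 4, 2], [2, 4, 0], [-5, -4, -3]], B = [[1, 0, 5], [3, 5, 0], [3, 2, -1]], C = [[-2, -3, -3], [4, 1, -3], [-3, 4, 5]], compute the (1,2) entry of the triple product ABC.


(ABC)_{12} = sum_m (AB)_{1m} C_{m2}. First compute row 1 of AB.
(AB)_{11} = -3*1 + 4*3 + 2*3 = 15
(AB)_{12} = -3*0 + 4*5 + 2*2 = 24
(AB)_{13} = -3*5 + 4*0 + 2*-1 = -17
Now contract with column 2 of C:
(AB)_{11} * C_{12} = 15 * -3 = -45
(AB)_{12} * C_{22} = 24 * 1 = 24
(AB)_{13} * C_{32} = -17 * 4 = -68
(ABC)_{12} = -45 + 24 + -68 = -89

-89


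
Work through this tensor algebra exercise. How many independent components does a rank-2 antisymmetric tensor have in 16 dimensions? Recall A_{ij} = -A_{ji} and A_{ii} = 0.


An antisymmetric rank-2 tensor satisfies A_{ij} = -A_{ji}, so diagonal entries are zero.
The independent components are the upper-triangular entries: C(n, 2) = n(n-1)/2.
n = 16
C(16, 2) = 16 * 15 / 2 = 240 / 2 = 120

120


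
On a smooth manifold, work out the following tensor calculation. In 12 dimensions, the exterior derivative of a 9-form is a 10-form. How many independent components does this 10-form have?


The exterior derivative of a p-form is a (p+1)-form.
Its number of independent components is C(n, p+1).
n = 12, p+1 = 10
C(12, 10) = 66

66


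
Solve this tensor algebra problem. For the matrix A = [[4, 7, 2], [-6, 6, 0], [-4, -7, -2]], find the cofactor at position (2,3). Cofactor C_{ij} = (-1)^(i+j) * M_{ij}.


To find cofactor C_{23}, delete row 2 and column 3.
The resulting 2x2 submatrix is: [[4, 7], [-4, -7]]
Minor M_{23} = 4*-7 - 7*-4
  = -28 - -28 = 0
Sign = (-1)^(2+3) = (-1)^5 = -1
Cofactor C_{23} = -1 * 0 = 0

0


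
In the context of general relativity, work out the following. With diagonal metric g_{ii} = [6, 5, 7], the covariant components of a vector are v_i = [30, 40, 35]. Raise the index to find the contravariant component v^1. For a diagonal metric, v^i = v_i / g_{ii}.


To raise an index with a diagonal metric: v^i = v_i / g_{ii}.
For index 1: v_1 = 30, g_{11} = 6
v^1 = 30 / 6 = 5

5


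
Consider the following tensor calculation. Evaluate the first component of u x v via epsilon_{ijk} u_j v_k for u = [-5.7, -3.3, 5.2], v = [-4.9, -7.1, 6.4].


(u x v)_1 = sum_{j,k} epsilon_{1jk} u_j v_k. Only permutations of (1,2,3) contribute; the two non-zero terms are:
eps_{123} u_2 v_3 = 1 * -3.3 * 6.4 = -21.12
eps_{132} u_3 v_2 = -1 * 5.2 * -7.1 = 36.92
(u x v)_1 = 15.8

15.8


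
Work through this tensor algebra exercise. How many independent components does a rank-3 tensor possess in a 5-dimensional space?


The number of components of a rank-r tensor in d dimensions is d^r.
Here d = 5 and r = 3.
5^3 = 125

125


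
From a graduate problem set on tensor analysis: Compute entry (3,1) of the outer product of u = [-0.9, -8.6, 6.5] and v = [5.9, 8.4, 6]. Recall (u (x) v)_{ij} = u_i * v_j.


The outer product entry T_{ij} = u_i * v_j.
We need i=3, j=1.
u_3 = 6.5, v_1 = 5.9
T_{3,1} = 6.5 * 5.9 = 38.35

38.35


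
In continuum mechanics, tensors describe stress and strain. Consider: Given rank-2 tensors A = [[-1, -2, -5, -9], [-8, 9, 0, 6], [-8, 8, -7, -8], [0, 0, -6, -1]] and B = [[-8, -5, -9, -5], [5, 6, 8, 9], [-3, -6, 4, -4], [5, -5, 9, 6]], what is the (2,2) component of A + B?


Tensor addition is component-wise: (A + B)_{ij} = A_{ij} + B_{ij}.
A_{22} = 9
B_{22} = 6
(A + B)_{22} = 9 + 6 = 15

15


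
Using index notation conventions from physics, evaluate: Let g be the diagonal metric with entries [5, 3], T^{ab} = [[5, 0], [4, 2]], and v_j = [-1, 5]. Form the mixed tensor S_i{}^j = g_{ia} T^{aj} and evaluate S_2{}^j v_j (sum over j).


Step 1: lower the first index. For a diagonal metric, g_{ia} T^{aj} = g_{ii} T^{ij} (no sum on i).
g_{22} = 3
S_2{}^1 = 3 * T^{21} = 3 * 4 = 12
S_2{}^2 = 3 * T^{22} = 3 * 2 = 6
Step 2: contract S_2{}^j with v_j.
S_2{}^1 * v_1 = 12 * -1 = -12
S_2{}^2 * v_2 = 6 * 5 = 30
Result = -12 + 30 = 18

18


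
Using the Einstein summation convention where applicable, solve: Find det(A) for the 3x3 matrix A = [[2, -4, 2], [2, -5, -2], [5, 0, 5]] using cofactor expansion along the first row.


Expanding along the first row, det(A) = a11*M_11 - a12*M_12 + a13*M_13, where M_1j is the (1,j) minor.
Minor M_11 = -5*5 - -2*0 = -25
Minor M_12 = 2*5 - -2*5 = 20
Minor M_13 = 2*0 - -5*5 = 25
det = 2*(-25) - -4*(20) + 2*(25)
    = -50 - -80 + 50
    = 80

80


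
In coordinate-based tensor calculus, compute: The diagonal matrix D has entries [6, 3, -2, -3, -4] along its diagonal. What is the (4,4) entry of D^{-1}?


For a diagonal matrix, the inverse has entries (D^{-1})_{ii} = 1/d_{ii}.
The diagonal entries are: d_{11} = 6, d_{22} = 3, d_{33} = -2, d_{44} = -3, d_{55} = -4
We need (D^{-1})_{44} = 1/d_{44} = 1/-3 = -1/3

-1/3


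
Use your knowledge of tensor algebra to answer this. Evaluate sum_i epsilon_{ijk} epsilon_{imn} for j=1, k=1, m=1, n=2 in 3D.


Using the identity: epsilon_{ijk} epsilon_{imn} = delta_{jm} delta_{kn} - delta_{jn} delta_{km}.
delta_{11} = 1
delta_{12} = 0
delta_{12} = 0
delta_{11} = 1
Result = 1 * 0 - 0 * 1 = 0 - 0 = 0

0


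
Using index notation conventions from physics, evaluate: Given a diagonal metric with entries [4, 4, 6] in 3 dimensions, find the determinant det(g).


For a diagonal metric, the determinant is the product of diagonal entries.
Diagonal entries: 4, 4, 6
det(g) = 4 * 4 * 6 = 96

96


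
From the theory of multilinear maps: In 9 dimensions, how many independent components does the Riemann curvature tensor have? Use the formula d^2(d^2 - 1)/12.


The Riemann tensor in d dimensions has d^2(d^2 - 1)/12 independent components.
d = 9, so d^2 = 81
d^2 - 1 = 80
d^2(d^2 - 1) = 81 * 80 = 6480
Divide by 12: 6480 / 12 = 540

540


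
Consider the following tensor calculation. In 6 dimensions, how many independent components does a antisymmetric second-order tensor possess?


A antisymmetric rank-2 tensor in d dimensions has d(d-1)/2 independent components.
d = 6
d(d-1)/2 = 6 * 5 / 2 = 30 / 2 = 15

15


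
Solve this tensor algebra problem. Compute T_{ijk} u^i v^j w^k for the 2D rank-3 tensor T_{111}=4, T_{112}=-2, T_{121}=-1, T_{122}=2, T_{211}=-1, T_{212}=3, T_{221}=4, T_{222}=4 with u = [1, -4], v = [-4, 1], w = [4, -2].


S = sum over i,j,k of T_{ijk} u_i v_j w_k. Expanding all 8 terms:
T_{111}*u_1*v_1*w_1 = 4*1*-4*4 = -64  (running total: -64)
T_{112}*u_1*v_1*w_2 = -2*1*-4*-2 = -16  (running total: -80)
T_{121}*u_1*v_2*w_1 = -1*1*1*4 = -4  (running total: -84)
T_{122}*u_1*v_2*w_2 = 2*1*1*-2 = -4  (running total: -88)
T_{211}*u_2*v_1*w_1 = -1*-4*-4*4 = -64  (running total: -152)
T_{212}*u_2*v_1*w_2 = 3*-4*-4*-2 = -96  (running total: -248)
T_{221}*u_2*v_2*w_1 = 4*-4*1*4 = -64  (running total: -312)
T_{222}*u_2*v_2*w_2 = 4*-4*1*-2 = 32  (running total: -280)
S = -280

-280


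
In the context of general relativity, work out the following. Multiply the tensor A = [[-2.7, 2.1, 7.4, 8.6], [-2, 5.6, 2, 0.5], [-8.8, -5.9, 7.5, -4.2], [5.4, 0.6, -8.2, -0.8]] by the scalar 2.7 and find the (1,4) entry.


Scalar multiplication: (cA)_{ij} = c * A_{ij}.
c = 2.7
A_{14} = 8.6
(cA)_{14} = 2.7 * 8.6 = 23.22

23.22


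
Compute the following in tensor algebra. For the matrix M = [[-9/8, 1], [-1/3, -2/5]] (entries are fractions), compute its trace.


The trace is the sum of diagonal entries.
Diagonal: M[1,1] = -9/8, M[2,2] = -2/5
Tr(M) = -9/8 + -2/5
Computing step by step:
After adding M[1,1]: -9/8
After adding M[2,2]: -61/40
Tr(M) = -61/40

-61/40


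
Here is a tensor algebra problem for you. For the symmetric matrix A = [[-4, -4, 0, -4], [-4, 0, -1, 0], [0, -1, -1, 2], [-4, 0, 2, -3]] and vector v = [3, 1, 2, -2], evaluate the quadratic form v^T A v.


First compute Av:
(Av)_1 = -4*3 + -4*1 + 0*2 + -4*-2 = -8
(Av)_2 = -4*3 + 0*1 + -1*2 + 0*-2 = -14
(Av)_3 = 0*3 + -1*1 + -1*2 + 2*-2 = -7
(Av)_4 = -4*3 + 0*1 + 2*2 + -3*-2 = -2
Av = [-8, -14, -7, -2]
Then v^T (Av) = 3*-8 + 1*-14 + 2*-7 + -2*-2
= -24 + -14 + -14 + 4 = -48

-48


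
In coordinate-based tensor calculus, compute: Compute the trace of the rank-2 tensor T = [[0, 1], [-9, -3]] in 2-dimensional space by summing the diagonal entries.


The contraction (trace) of a rank-2 tensor is the sum of its diagonal elements.
Diagonal entries: A[1,1] = 0, A[2,2] = -3
Tr(A) = 0 + -3 = -3

-3


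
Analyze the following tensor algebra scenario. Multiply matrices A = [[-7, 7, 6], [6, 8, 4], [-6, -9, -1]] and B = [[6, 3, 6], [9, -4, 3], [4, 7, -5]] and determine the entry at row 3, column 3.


(AB)_{ij} = sum_k A_{ik} B_{kj}.
For i=3, j=3:
A_{31} * B_{13} = -6 * 6 = -36
A_{32} * B_{23} = -9 * 3 = -27
A_{33} * B_{33} = -1 * -5 = 5
Sum = -36 + -27 + 5 = -58

-58


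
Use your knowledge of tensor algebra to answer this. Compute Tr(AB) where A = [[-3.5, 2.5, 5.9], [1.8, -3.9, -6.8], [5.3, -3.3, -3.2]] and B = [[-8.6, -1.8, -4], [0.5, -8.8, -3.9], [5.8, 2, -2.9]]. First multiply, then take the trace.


Tr(AB) = sum_i (AB)_{ii} where (AB)_{ii} = sum_k A_{ik} B_{ki}.
(AB)_{11} = -3.5*-8.6 + 2.5*0.5 + 5.9*5.8 = 65.57
(AB)_{22} = 1.8*-1.8 + -3.9*-8.8 + -6.8*2 = 17.48
(AB)_{33} = 5.3*-4 + -3.3*-3.9 + -3.2*-2.9 = 0.95
Tr(AB) = 65.57 + 17.48 + 0.95 = 84

84


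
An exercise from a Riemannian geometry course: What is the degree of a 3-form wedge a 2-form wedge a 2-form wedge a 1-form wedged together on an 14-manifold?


The degree of a wedge product is the sum of the degrees of the individual forms.
Degrees: 3, 2, 2, 1
Total degree = 3 + 2 + 2 + 1 = 8

8


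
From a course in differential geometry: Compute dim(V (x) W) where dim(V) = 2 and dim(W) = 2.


The dimension of a tensor product is the product of dimensions.
dim(V) = 2, dim(W) = 2
dim(V (x) W) = 2 * 2 = 4

4


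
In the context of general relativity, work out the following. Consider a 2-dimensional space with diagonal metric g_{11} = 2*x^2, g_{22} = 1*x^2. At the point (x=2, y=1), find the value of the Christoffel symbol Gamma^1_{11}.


For a diagonal metric, Gamma^k_{ij} = (1/2) g^{kk} (dg_{ik}/dx_j + dg_{jk}/dx_i - dg_{ij}/dx_k).
The metric is diagonal, so g_{ab} = 0 for a != b.
At the given point: g_{11} = 8, g_{22} = 4
g^{11} = 1/8
dg_{11}/dx_1 = dg_{11}/dx_1 = 8
dg_{11}/dx_1 = dg_{11}/dx_1 = 8
dg_{11}/dx_1 = dg_{11}/dx_1 = 8
Numerator = 8 + 8 - 8 = 8
Gamma^1_{11} = 8 / (2 * 8) = 1/2

1/2


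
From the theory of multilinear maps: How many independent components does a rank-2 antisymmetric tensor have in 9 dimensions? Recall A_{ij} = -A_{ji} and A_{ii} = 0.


An antisymmetric rank-2 tensor satisfies A_{ij} = -A_{ji}, so diagonal entries are zero.
The independent components are the upper-triangular entries: C(n, 2) = n(n-1)/2.
n = 9
C(9, 2) = 9 * 8 / 2 = 72 / 2 = 36

36


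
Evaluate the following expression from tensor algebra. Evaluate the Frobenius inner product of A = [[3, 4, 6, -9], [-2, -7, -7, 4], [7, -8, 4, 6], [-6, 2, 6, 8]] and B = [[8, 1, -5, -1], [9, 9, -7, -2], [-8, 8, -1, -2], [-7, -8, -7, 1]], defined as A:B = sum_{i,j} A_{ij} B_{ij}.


A:B = sum over all i,j of A_{ij} * B_{ij}.
Row 1: 3*8=24, 4*1=4, 6*-5=-30, -9*-1=9 => row sum = 7
Row 2: -2*9=-18, -7*9=-63, -7*-7=49, 4*-2=-8 => row sum = -40
Row 3: 7*-8=-56, -8*8=-64, 4*-1=-4, 6*-2=-12 => row sum = -136
Row 4: -6*-7=42, 2*-8=-16, 6*-7=-42, 8*1=8 => row sum = -8
Total = 7 + -40 + -136 + -8 = -177

-177


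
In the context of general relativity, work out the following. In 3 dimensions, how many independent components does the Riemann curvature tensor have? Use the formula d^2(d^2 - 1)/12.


The Riemann tensor in d dimensions has d^2(d^2 - 1)/12 independent components.
d = 3, so d^2 = 9
d^2 - 1 = 8
d^2(d^2 - 1) = 9 * 8 = 72
Divide by 12: 72 / 12 = 6

6


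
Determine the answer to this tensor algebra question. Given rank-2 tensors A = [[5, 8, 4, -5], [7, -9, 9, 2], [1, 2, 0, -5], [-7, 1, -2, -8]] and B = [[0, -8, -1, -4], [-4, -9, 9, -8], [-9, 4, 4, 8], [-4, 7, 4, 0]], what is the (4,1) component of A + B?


Tensor addition is component-wise: (A + B)_{ij} = A_{ij} + B_{ij}.
A_{41} = -7
B_{41} = -4
(A + B)_{41} = -7 + -4 = -11

-11


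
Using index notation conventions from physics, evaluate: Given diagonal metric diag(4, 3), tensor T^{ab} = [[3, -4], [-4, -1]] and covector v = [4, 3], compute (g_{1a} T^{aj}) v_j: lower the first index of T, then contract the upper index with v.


Step 1: lower the first index. For a diagonal metric, g_{ia} T^{aj} = g_{ii} T^{ij} (no sum on i).
g_{11} = 4
S_1{}^1 = 4 * T^{11} = 4 * 3 = 12
S_1{}^2 = 4 * T^{12} = 4 * -4 = -16
Step 2: contract S_1{}^j with v_j.
S_1{}^1 * v_1 = 12 * 4 = 48
S_1{}^2 * v_2 = -16 * 3 = -48
Result = 48 + -48 = 0

0


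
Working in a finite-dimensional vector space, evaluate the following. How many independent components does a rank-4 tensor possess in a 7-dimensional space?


The number of components of a rank-r tensor in d dimensions is d^r.
Here d = 7 and r = 4.
7^4 = 2401

2401


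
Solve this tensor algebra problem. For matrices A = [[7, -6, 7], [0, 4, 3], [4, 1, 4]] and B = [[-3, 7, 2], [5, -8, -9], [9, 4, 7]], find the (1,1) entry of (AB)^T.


(AB)^T_{ij} = (AB)_{ji} = sum_k A_{jk} B_{ki}.
For i=1, j=1 we need (AB)_{11}:
A_{11} * B_{11} = 7 * -3 = -21
A_{12} * B_{21} = -6 * 5 = -30
A_{13} * B_{31} = 7 * 9 = 63
Sum = -21 + -30 + 63 = 12

12


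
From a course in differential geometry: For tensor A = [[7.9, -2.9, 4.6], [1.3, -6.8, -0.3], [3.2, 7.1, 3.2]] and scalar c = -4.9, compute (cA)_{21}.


Scalar multiplication: (cA)_{ij} = c * A_{ij}.
c = -4.9
A_{21} = 1.3
(cA)_{21} = -4.9 * 1.3 = -6.37

-6.37


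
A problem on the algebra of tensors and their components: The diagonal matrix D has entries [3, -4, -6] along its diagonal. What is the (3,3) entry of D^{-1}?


For a diagonal matrix, the inverse has entries (D^{-1})_{ii} = 1/d_{ii}.
The diagonal entries are: d_{11} = 3, d_{22} = -4, d_{33} = -6
We need (D^{-1})_{33} = 1/d_{33} = 1/-6 = -1/6

-1/6


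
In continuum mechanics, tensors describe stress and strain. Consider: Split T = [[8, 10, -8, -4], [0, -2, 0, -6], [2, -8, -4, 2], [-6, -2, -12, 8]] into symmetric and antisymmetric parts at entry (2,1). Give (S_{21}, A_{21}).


T_{21} = 0
T_{12} = 10
S_{21} = (0 + 10)/2 = 10/2 = 5
A_{21} = (0 - 10)/2 = -10/2 = -5
Check: S + A = 5 + -5 = 0 = T_{21}.

(5, -5)


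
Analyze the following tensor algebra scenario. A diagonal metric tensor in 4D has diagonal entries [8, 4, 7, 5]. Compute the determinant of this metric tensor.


For a diagonal metric, the determinant is the product of diagonal entries.
Diagonal entries: 8, 4, 7, 5
det(g) = 8 * 4 * 7 * 5 = 1120

1120


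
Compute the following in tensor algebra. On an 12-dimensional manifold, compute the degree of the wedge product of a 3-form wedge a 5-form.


The degree of a wedge product is the sum of the degrees of the individual forms.
Degrees: 3, 5
Total degree = 3 + 5 = 8

8


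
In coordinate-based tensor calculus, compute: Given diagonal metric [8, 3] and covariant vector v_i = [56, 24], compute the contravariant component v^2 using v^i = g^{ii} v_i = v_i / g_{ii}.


To raise an index with a diagonal metric: v^i = v_i / g_{ii}.
For index 2: v_2 = 24, g_{22} = 3
v^2 = 24 / 3 = 8

8


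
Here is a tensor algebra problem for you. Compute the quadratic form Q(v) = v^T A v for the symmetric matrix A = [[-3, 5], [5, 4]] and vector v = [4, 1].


First compute Av:
(Av)_1 = -3*4 + 5*1 = -7
(Av)_2 = 5*4 + 4*1 = 24
Av = [-7, 24]
Then v^T (Av) = 4*-7 + 1*24
= -28 + 24 = -4

-4


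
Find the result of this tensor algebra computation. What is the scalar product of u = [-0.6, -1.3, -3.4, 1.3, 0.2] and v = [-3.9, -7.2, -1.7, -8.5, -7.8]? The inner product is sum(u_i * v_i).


The inner product u . v = sum of u_i * v_i.
Term-by-term: -0.6 * -3.9, -1.3 * -7.2, -3.4 * -1.7, 1.3 * -8.5, 0.2 * -7.8
Products: 2.34, 9.36, 5.78, -11.05, -1.56
Sum = 2.34 + 9.36 + 5.78 + -11.05 + -1.56 = 4.87

4.87


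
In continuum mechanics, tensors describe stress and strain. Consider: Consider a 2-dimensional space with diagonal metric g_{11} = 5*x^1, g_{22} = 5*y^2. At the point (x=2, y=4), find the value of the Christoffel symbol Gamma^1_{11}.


For a diagonal metric, Gamma^k_{ij} = (1/2) g^{kk} (dg_{ik}/dx_j + dg_{jk}/dx_i - dg_{ij}/dx_k).
The metric is diagonal, so g_{ab} = 0 for a != b.
At the given point: g_{11} = 10, g_{22} = 80
g^{11} = 1/10
dg_{11}/dx_1 = dg_{11}/dx_1 = 5
dg_{11}/dx_1 = dg_{11}/dx_1 = 5
dg_{11}/dx_1 = dg_{11}/dx_1 = 5
Numerator = 5 + 5 - 5 = 5
Gamma^1_{11} = 5 / (2 * 10) = 1/4

1/4


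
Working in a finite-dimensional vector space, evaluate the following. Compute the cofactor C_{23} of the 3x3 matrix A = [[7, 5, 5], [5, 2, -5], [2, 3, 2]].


To find cofactor C_{23}, delete row 2 and column 3.
The resulting 2x2 submatrix is: [[7, 5], [2, 3]]
Minor M_{23} = 7*3 - 5*2
  = 21 - 10 = 11
Sign = (-1)^(2+3) = (-1)^5 = -1
Cofactor C_{23} = -1 * 11 = -11

-11


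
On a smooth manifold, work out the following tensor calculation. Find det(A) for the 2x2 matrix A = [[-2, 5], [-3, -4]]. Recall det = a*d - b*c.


For a 2x2 matrix [[a, b], [c, d]], det = a*d - b*c.
a = -2, b = 5, c = -3, d = -4
a*d = -2 * -4 = 8
b*c = 5 * -3 = -15
det = 8 - -15 = 23

23


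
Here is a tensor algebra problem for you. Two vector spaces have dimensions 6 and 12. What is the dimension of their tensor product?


The dimension of a tensor product is the product of dimensions.
dim(V) = 6, dim(W) = 12
dim(V (x) W) = 6 * 12 = 72

72


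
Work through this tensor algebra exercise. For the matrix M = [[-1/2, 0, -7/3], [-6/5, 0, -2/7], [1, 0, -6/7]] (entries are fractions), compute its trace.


The trace is the sum of diagonal entries.
Diagonal: M[1,1] = -1/2, M[2,2] = 0, M[3,3] = -6/7
Tr(M) = -1/2 + 0 + -6/7
Computing step by step:
After adding M[1,1]: -1/2
After adding M[2,2]: -1/2
After adding M[3,3]: -19/14
Tr(M) = -19/14

-19/14


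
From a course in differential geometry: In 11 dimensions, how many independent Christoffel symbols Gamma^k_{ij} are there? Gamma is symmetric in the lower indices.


Christoffel symbols Gamma^k_{ij} are symmetric in i,j, so there are d * d(d+1)/2 independent symbols.
d = 11
d(d+1)/2 = 11 * 12 / 2 = 66
Total = 11 * 66 = 726

726


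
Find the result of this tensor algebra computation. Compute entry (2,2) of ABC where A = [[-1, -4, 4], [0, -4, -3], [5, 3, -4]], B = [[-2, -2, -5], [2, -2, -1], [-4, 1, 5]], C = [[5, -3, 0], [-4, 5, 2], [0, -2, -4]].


(ABC)_{22} = sum_m (AB)_{2m} C_{m2}. First compute row 2 of AB.
(AB)_{21} = 0*-2 + -4*2 + -3*-4 = 4
(AB)_{22} = 0*-2 + -4*-2 + -3*1 = 5
(AB)_{23} = 0*-5 + -4*-1 + -3*5 = -11
Now contract with column 2 of C:
(AB)_{21} * C_{12} = 4 * -3 = -12
(AB)_{22} * C_{22} = 5 * 5 = 25
(AB)_{23} * C_{32} = -11 * -2 = 22
(ABC)_{22} = -12 + 25 + 22 = 35

35


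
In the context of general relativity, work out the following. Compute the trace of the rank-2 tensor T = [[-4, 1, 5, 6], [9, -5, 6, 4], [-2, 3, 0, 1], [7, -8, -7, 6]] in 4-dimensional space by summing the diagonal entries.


The contraction (trace) of a rank-2 tensor is the sum of its diagonal elements.
Diagonal entries: A[1,1] = -4, A[2,2] = -5, A[3,3] = 0, A[4,4] = 6
Tr(A) = -4 + -5 + 0 + 6 = -3

-3


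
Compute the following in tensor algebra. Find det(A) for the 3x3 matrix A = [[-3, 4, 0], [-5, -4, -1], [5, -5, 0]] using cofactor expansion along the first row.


Expanding along the first row, det(A) = a11*M_11 - a12*M_12 + a13*M_13, where M_1j is the (1,j) minor.
Minor M_11 = -4*0 - -1*-5 = -5
Minor M_12 = -5*0 - -1*5 = 5
Minor M_13 = -5*-5 - -4*5 = 45
det = -3*(-5) - 4*(5) + 0*(45)
    = 15 - 20 + 0
    = -5

-5


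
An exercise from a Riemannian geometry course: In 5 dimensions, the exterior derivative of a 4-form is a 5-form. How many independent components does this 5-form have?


The exterior derivative of a p-form is a (p+1)-form.
Its number of independent components is C(n, p+1).
n = 5, p+1 = 5
C(5, 5) = 1

1


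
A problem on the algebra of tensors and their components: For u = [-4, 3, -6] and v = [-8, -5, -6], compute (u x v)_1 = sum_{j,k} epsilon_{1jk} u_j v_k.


(u x v)_1 = sum_{j,k} epsilon_{1jk} u_j v_k. Only permutations of (1,2,3) contribute; the two non-zero terms are:
eps_{123} u_2 v_3 = 1 * 3 * -6 = -18
eps_{132} u_3 v_2 = -1 * -6 * -5 = -30
(u x v)_1 = -48

-48


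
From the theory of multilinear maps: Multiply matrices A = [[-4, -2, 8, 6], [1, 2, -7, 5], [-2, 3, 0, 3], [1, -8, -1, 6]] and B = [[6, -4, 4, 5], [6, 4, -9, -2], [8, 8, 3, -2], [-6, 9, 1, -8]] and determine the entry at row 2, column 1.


(AB)_{ij} = sum_k A_{ik} B_{kj}.
For i=2, j=1:
A_{21} * B_{11} = 1 * 6 = 6
A_{22} * B_{21} = 2 * 6 = 12
A_{23} * B_{31} = -7 * 8 = -56
A_{24} * B_{41} = 5 * -6 = -30
Sum = 6 + 12 + -56 + -30 = -68

-68


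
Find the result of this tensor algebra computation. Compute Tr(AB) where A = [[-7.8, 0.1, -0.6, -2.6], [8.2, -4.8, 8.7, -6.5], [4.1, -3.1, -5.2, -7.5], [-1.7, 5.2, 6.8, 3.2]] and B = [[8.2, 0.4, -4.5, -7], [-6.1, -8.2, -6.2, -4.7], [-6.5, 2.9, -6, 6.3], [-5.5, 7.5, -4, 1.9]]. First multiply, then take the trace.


Tr(AB) = sum_i (AB)_{ii} where (AB)_{ii} = sum_k A_{ik} B_{ki}.
(AB)_{11} = -7.8*8.2 + 0.1*-6.1 + -0.6*-6.5 + -2.6*-5.5 = -46.37
(AB)_{22} = 8.2*0.4 + -4.8*-8.2 + 8.7*2.9 + -6.5*7.5 = 19.12
(AB)_{33} = 4.1*-4.5 + -3.1*-6.2 + -5.2*-6 + -7.5*-4 = 61.97
(AB)_{44} = -1.7*-7 + 5.2*-4.7 + 6.8*6.3 + 3.2*1.9 = 36.38
Tr(AB) = -46.37 + 19.12 + 61.97 + 36.38 = 71.1

71.1


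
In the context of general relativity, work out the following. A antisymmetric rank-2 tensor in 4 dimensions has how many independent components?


A antisymmetric rank-2 tensor in d dimensions has d(d-1)/2 independent components.
d = 4
d(d-1)/2 = 4 * 3 / 2 = 12 / 2 = 6

6


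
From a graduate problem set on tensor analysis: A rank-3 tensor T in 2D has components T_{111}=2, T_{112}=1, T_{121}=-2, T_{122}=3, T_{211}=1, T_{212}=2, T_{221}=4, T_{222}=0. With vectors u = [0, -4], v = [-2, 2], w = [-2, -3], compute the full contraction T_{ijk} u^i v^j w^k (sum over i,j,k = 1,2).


S = sum over i,j,k of T_{ijk} u_i v_j w_k. Expanding all 8 terms:
T_{111}*u_1*v_1*w_1 = 2*0*-2*-2 = 0  (running total: 0)
T_{112}*u_1*v_1*w_2 = 1*0*-2*-3 = 0  (running total: 0)
T_{121}*u_1*v_2*w_1 = -2*0*2*-2 = 0  (running total: 0)
T_{122}*u_1*v_2*w_2 = 3*0*2*-3 = 0  (running total: 0)
T_{211}*u_2*v_1*w_1 = 1*-4*-2*-2 = -16  (running total: -16)
T_{212}*u_2*v_1*w_2 = 2*-4*-2*-3 = -48  (running total: -64)
T_{221}*u_2*v_2*w_1 = 4*-4*2*-2 = 64  (running total: 0)
T_{222}*u_2*v_2*w_2 = 0*-4*2*-3 = 0  (running total: 0)
S = 0

0


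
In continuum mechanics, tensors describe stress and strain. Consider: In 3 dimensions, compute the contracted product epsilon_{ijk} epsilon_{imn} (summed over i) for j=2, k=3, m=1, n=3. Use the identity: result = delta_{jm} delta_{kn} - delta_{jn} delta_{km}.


Using the identity: epsilon_{ijk} epsilon_{imn} = delta_{jm} delta_{kn} - delta_{jn} delta_{km}.
delta_{21} = 0
delta_{33} = 1
delta_{23} = 0
delta_{31} = 0
Result = 0 * 1 - 0 * 0 = 0 - 0 = 0

0


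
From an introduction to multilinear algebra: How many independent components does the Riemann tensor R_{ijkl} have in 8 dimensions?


The Riemann tensor in d dimensions has d^2(d^2 - 1)/12 independent components.
d = 8, so d^2 = 64
d^2 - 1 = 63
d^2(d^2 - 1) = 64 * 63 = 4032
Divide by 12: 4032 / 12 = 336

336


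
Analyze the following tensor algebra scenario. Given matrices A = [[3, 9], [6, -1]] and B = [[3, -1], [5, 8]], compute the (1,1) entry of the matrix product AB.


(AB)_{ij} = sum_k A_{ik} B_{kj}.
For i=1, j=1:
A_{11} * B_{11} = 3 * 3 = 9
A_{12} * B_{21} = 9 * 5 = 45
Sum = 9 + 45 = 54

54


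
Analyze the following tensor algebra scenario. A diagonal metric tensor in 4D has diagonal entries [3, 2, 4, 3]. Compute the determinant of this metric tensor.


For a diagonal metric, the determinant is the product of diagonal entries.
Diagonal entries: 3, 2, 4, 3
det(g) = 3 * 2 * 4 * 3 = 72

72


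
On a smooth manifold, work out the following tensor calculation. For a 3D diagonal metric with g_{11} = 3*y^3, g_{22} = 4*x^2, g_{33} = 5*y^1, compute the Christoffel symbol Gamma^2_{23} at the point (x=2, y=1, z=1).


For a diagonal metric, Gamma^k_{ij} = (1/2) g^{kk} (dg_{ik}/dx_j + dg_{jk}/dx_i - dg_{ij}/dx_k).
The metric is diagonal, so g_{ab} = 0 for a != b.
At the given point: g_{11} = 3, g_{22} = 16, g_{33} = 5
g^{22} = 1/16
dg_{22}/dx_3 = dg_{22}/dx_3 = 0
dg_{32}/dx_2 = 0 (off-diagonal)
dg_{23}/dx_2 = 0 (off-diagonal)
Numerator = 0 + 0 - 0 = 0
Gamma^2_{23} = 0 / (2 * 16) = 0

0


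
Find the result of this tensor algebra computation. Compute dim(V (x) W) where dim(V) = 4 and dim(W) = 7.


The dimension of a tensor product is the product of dimensions.
dim(V) = 4, dim(W) = 7
dim(V (x) W) = 4 * 7 = 28

28


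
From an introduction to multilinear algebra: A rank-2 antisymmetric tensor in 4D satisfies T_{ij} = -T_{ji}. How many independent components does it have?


An antisymmetric rank-2 tensor satisfies A_{ij} = -A_{ji}, so diagonal entries are zero.
The independent components are the upper-triangular entries: C(n, 2) = n(n-1)/2.
n = 4
C(4, 2) = 4 * 3 / 2 = 12 / 2 = 6

6


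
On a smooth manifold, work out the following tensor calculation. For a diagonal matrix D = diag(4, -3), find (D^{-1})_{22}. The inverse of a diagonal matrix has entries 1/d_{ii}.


For a diagonal matrix, the inverse has entries (D^{-1})_{ii} = 1/d_{ii}.
The diagonal entries are: d_{11} = 4, d_{22} = -3
We need (D^{-1})_{22} = 1/d_{22} = 1/-3 = -1/3

-1/3


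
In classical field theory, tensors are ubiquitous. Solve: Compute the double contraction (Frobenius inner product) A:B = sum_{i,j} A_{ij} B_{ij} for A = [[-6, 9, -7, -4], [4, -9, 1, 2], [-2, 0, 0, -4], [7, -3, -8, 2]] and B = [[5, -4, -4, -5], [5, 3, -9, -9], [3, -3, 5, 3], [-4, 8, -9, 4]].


A:B = sum over all i,j of A_{ij} * B_{ij}.
Row 1: -6*5=-30, 9*-4=-36, -7*-4=28, -4*-5=20 => row sum = -18
Row 2: 4*5=20, -9*3=-27, 1*-9=-9, 2*-9=-18 => row sum = -34
Row 3: -2*3=-6, 0*-3=0, 0*5=0, -4*3=-12 => row sum = -18
Row 4: 7*-4=-28, -3*8=-24, -8*-9=72, 2*4=8 => row sum = 28
Total = -18 + -34 + -18 + 28 = -42

-42


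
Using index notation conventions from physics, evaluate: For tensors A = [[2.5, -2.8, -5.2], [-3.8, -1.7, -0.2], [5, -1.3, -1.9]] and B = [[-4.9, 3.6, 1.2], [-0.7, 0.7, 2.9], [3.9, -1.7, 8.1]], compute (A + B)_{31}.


Tensor addition is component-wise: (A + B)_{ij} = A_{ij} + B_{ij}.
A_{31} = 5
B_{31} = 3.9
(A + B)_{31} = 5 + 3.9 = 8.9

8.9


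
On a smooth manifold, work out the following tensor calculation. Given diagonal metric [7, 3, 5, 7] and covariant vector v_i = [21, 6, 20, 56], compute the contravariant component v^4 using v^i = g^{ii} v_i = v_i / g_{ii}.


To raise an index with a diagonal metric: v^i = v_i / g_{ii}.
For index 4: v_4 = 56, g_{44} = 7
v^4 = 56 / 7 = 8

8


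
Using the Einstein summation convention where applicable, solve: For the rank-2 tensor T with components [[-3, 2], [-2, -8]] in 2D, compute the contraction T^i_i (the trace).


The contraction (trace) of a rank-2 tensor is the sum of its diagonal elements.
Diagonal entries: A[1,1] = -3, A[2,2] = -8
Tr(A) = -3 + -8 = -11

-11


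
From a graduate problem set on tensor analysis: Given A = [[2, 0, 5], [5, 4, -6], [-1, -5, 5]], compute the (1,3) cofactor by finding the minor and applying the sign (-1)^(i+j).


To find cofactor C_{13}, delete row 1 and column 3.
The resulting 2x2 submatrix is: [[5, 4], [-1, -5]]
Minor M_{13} = 5*-5 - 4*-1
  = -25 - -4 = -21
Sign = (-1)^(1+3) = (-1)^4 = 1
Cofactor C_{13} = 1 * -21 = -21

-21


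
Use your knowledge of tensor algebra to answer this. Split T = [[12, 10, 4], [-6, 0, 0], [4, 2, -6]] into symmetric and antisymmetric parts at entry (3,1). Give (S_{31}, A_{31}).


T_{31} = 4
T_{13} = 4
S_{31} = (4 + 4)/2 = 8/2 = 4
A_{31} = (4 - 4)/2 = 0/2 = 0
Check: S + A = 4 + 0 = 4 = T_{31}.

(4, 0)


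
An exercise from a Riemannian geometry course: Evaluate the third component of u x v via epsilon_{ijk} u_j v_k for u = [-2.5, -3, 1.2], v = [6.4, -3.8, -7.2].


(u x v)_3 = sum_{j,k} epsilon_{3jk} u_j v_k. Only permutations of (1,2,3) contribute; the two non-zero terms are:
eps_{312} u_1 v_2 = 1 * -2.5 * -3.8 = 9.5
eps_{321} u_2 v_1 = -1 * -3 * 6.4 = 19.2
(u x v)_3 = 28.7

28.7


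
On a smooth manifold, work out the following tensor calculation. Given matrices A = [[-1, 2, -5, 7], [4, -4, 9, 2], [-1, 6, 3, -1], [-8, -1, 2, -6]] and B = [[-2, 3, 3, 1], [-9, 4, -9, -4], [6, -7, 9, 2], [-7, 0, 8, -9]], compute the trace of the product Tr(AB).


Tr(AB) = sum_i (AB)_{ii} where (AB)_{ii} = sum_k A_{ik} B_{ki}.
(AB)_{11} = -1*-2 + 2*-9 + -5*6 + 7*-7 = -95
(AB)_{22} = 4*3 + -4*4 + 9*-7 + 2*0 = -67
(AB)_{33} = -1*3 + 6*-9 + 3*9 + -1*8 = -38
(AB)_{44} = -8*1 + -1*-4 + 2*2 + -6*-9 = 54
Tr(AB) = -95 + -67 + -38 + 54 = -146

-146


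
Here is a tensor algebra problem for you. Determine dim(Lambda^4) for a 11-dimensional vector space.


The dimension of the space of p-forms on an n-dimensional space is C(n, p).
n = 11, p = 4
C(11, 4) = 11! / (4! * 7!) = 330

330


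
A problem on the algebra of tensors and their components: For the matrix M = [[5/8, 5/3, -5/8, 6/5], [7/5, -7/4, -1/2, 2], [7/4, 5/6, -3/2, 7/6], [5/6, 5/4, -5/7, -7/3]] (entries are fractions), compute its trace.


The trace is the sum of diagonal entries.
Diagonal: M[1,1] = 5/8, M[2,2] = -7/4, M[3,3] = -3/2, M[4,4] = -7/3
Tr(M) = 5/8 + -7/4 + -3/2 + -7/3
Computing step by step:
After adding M[1,1]: 5/8
After adding M[2,2]: -9/8
After adding M[3,3]: -21/8
After adding M[4,4]: -119/24
Tr(M) = -119/24

-119/24


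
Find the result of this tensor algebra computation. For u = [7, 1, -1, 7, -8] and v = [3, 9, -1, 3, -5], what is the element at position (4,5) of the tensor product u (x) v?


The outer product entry T_{ij} = u_i * v_j.
We need i=4, j=5.
u_4 = 7, v_5 = -5
T_{4,5} = 7 * -5 = -35

-35


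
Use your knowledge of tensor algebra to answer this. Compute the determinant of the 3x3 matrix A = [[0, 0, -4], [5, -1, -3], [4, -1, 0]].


Expanding along the first row, det(A) = a11*M_11 - a12*M_12 + a13*M_13, where M_1j is the (1,j) minor.
Minor M_11 = -1*0 - -3*-1 = -3
Minor M_12 = 5*0 - -3*4 = 12
Minor M_13 = 5*-1 - -1*4 = -1
det = 0*(-3) - 0*(12) + -4*(-1)
    = 0 - 0 + 4
    = 4

4


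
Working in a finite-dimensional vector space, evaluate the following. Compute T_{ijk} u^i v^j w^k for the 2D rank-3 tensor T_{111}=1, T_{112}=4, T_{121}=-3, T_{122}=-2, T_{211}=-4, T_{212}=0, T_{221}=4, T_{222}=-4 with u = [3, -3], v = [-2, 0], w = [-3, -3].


S = sum over i,j,k of T_{ijk} u_i v_j w_k. Expanding all 8 terms:
T_{111}*u_1*v_1*w_1 = 1*3*-2*-3 = 18  (running total: 18)
T_{112}*u_1*v_1*w_2 = 4*3*-2*-3 = 72  (running total: 90)
T_{121}*u_1*v_2*w_1 = -3*3*0*-3 = 0  (running total: 90)
T_{122}*u_1*v_2*w_2 = -2*3*0*-3 = 0  (running total: 90)
T_{211}*u_2*v_1*w_1 = -4*-3*-2*-3 = 72  (running total: 162)
T_{212}*u_2*v_1*w_2 = 0*-3*-2*-3 = 0  (running total: 162)
T_{221}*u_2*v_2*w_1 = 4*-3*0*-3 = 0  (running total: 162)
T_{222}*u_2*v_2*w_2 = -4*-3*0*-3 = 0  (running total: 162)
S = 162

162


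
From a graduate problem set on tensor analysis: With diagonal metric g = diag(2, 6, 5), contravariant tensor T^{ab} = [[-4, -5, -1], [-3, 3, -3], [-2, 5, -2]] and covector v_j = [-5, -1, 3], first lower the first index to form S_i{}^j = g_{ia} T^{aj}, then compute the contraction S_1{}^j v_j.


Step 1: lower the first index. For a diagonal metric, g_{ia} T^{aj} = g_{ii} T^{ij} (no sum on i).
g_{11} = 2
S_1{}^1 = 2 * T^{11} = 2 * -4 = -8
S_1{}^2 = 2 * T^{12} = 2 * -5 = -10
S_1{}^3 = 2 * T^{13} = 2 * -1 = -2
Step 2: contract S_1{}^j with v_j.
S_1{}^1 * v_1 = -8 * -5 = 40
S_1{}^2 * v_2 = -10 * -1 = 10
S_1{}^3 * v_3 = -2 * 3 = -6
Result = 40 + 10 + -6 = 44

44


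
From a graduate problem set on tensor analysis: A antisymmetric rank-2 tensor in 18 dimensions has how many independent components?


A antisymmetric rank-2 tensor in d dimensions has d(d-1)/2 independent components.
d = 18
d(d-1)/2 = 18 * 17 / 2 = 306 / 2 = 153

153


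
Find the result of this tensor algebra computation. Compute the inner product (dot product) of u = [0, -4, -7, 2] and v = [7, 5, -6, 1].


The inner product u . v = sum of u_i * v_i.
Term-by-term: 0 * 7, -4 * 5, -7 * -6, 2 * 1
Products: 0, -20, 42, 2
Sum = 0 + -20 + 42 + 2 = 24

24


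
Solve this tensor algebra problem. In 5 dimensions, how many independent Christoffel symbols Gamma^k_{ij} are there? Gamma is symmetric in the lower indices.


Christoffel symbols Gamma^k_{ij} are symmetric in i,j, so there are d * d(d+1)/2 independent symbols.
d = 5
d(d+1)/2 = 5 * 6 / 2 = 15
Total = 5 * 15 = 75

75


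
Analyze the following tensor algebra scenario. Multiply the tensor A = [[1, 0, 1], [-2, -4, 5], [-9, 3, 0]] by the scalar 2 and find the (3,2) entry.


Scalar multiplication: (cA)_{ij} = c * A_{ij}.
c = 2
A_{32} = 3
(cA)_{32} = 2 * 3 = 6

6


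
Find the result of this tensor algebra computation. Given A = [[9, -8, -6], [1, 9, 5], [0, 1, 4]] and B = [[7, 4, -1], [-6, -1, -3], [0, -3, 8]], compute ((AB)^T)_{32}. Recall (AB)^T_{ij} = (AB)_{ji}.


(AB)^T_{ij} = (AB)_{ji} = sum_k A_{jk} B_{ki}.
For i=3, j=2 we need (AB)_{23}:
A_{21} * B_{13} = 1 * -1 = -1
A_{22} * B_{23} = 9 * -3 = -27
A_{23} * B_{33} = 5 * 8 = 40
Sum = -1 + -27 + 40 = 12

12


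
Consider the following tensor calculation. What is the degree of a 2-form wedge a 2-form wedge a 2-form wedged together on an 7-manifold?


The degree of a wedge product is the sum of the degrees of the individual forms.
Degrees: 2, 2, 2
Total degree = 2 + 2 + 2 = 6

6


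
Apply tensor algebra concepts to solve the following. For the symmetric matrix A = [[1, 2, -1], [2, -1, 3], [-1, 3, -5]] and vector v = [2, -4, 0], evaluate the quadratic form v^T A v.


First compute Av:
(Av)_1 = 1*2 + 2*-4 + -1*0 = -6
(Av)_2 = 2*2 + -1*-4 + 3*0 = 8
(Av)_3 = -1*2 + 3*-4 + -5*0 = -14
Av = [-6, 8, -14]
Then v^T (Av) = 2*-6 + -4*8 + 0*-14
= -12 + -32 + 0 = -44

-44


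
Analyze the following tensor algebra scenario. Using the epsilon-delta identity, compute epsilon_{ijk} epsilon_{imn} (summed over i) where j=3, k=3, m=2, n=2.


Using the identity: epsilon_{ijk} epsilon_{imn} = delta_{jm} delta_{kn} - delta_{jn} delta_{km}.
delta_{32} = 0
delta_{32} = 0
delta_{32} = 0
delta_{32} = 0
Result = 0 * 0 - 0 * 0 = 0 - 0 = 0

0


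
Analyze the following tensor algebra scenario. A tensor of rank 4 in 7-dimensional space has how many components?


The number of components of a rank-r tensor in d dimensions is d^r.
Here d = 7 and r = 4.
7^4 = 2401

2401


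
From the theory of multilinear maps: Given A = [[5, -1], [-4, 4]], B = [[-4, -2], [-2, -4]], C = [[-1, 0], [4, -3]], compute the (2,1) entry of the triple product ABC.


(ABC)_{21} = sum_m (AB)_{2m} C_{m1}. First compute row 2 of AB.
(AB)_{21} = -4*-4 + 4*-2 = 8
(AB)_{22} = -4*-2 + 4*-4 = -8
Now contract with column 1 of C:
(AB)_{21} * C_{11} = 8 * -1 = -8
(AB)_{22} * C_{21} = -8 * 4 = -32
(ABC)_{21} = -8 + -32 = -40

-40


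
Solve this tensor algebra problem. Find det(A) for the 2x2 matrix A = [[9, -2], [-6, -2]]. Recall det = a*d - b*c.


For a 2x2 matrix [[a, b], [c, d]], det = a*d - b*c.
a = 9, b = -2, c = -6, d = -2
a*d = 9 * -2 = -18
b*c = -2 * -6 = 12
det = -18 - 12 = -30

-30


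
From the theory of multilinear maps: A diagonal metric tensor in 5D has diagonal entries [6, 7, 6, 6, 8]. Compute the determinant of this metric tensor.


For a diagonal metric, the determinant is the product of diagonal entries.
Diagonal entries: 6, 7, 6, 6, 8
det(g) = 6 * 7 * 6 * 6 * 8 = 12096

12096


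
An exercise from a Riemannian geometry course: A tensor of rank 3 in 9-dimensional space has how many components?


The number of components of a rank-r tensor in d dimensions is d^r.
Here d = 9 and r = 3.
9^3 = 729

729


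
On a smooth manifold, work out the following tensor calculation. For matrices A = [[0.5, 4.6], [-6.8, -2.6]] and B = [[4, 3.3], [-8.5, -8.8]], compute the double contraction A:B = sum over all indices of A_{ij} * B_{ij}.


A:B = sum over all i,j of A_{ij} * B_{ij}.
Row 1: 0.5*4=2, 4.6*3.3=15.18 => row sum = 17.18
Row 2: -6.8*-8.5=57.8, -2.6*-8.8=22.88 => row sum = 80.68
Total = 17.18 + 80.68 = 97.86

97.86


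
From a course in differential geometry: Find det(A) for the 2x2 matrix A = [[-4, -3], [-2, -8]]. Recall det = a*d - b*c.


For a 2x2 matrix [[a, b], [c, d]], det = a*d - b*c.
a = -4, b = -3, c = -2, d = -8
a*d = -4 * -8 = 32
b*c = -3 * -2 = 6
det = 32 - 6 = 26

26


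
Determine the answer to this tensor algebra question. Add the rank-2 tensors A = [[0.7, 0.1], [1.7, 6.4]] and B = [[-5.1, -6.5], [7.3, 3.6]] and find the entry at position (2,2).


Tensor addition is component-wise: (A + B)_{ij} = A_{ij} + B_{ij}.
A_{22} = 6.4
B_{22} = 3.6
(A + B)_{22} = 6.4 + 3.6 = 10

10


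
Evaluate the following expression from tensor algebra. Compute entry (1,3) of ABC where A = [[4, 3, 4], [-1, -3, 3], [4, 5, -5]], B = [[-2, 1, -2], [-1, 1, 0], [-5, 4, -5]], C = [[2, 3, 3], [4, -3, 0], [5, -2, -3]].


(ABC)_{13} = sum_m (AB)_{1m} C_{m3}. First compute row 1 of AB.
(AB)_{11} = 4*-2 + 3*-1 + 4*-5 = -31
(AB)_{12} = 4*1 + 3*1 + 4*4 = 23
(AB)_{13} = 4*-2 + 3*0 + 4*-5 = -28
Now contract with column 3 of C:
(AB)_{11} * C_{13} = -31 * 3 = -93
(AB)_{12} * C_{23} = 23 * 0 = 0
(AB)_{13} * C_{33} = -28 * -3 = 84
(ABC)_{13} = -93 + 0 + 84 = -9

-9
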